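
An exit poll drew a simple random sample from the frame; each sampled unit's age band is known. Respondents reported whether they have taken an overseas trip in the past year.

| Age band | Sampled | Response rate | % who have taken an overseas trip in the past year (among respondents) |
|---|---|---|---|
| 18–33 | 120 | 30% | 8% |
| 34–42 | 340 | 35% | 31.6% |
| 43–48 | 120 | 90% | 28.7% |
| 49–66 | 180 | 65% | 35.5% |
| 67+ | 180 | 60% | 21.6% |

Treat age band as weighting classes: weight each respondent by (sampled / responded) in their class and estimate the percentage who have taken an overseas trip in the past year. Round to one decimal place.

With weight = n_sampled/n_responded per class, the weighted class total is n_sampled:
  18–33: 120 × 8 = 960
  34–42: 340 × 31.6 = 10,744
  43–48: 120 × 28.7 = 3444
  49–66: 180 × 35.5 = 6390
  67+: 180 × 21.6 = 3888
Adjusted estimate = 25,426 / 940 = 27.0489 → 27.0%.

27.0%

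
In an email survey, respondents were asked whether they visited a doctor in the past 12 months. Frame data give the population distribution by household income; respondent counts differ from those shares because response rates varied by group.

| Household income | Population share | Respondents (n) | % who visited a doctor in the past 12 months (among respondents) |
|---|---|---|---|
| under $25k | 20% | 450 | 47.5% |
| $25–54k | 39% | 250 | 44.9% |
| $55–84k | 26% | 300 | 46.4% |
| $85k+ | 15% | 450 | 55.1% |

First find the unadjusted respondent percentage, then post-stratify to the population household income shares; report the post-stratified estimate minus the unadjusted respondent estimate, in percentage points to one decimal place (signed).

-1.8 percentage points

Without adjustment, the pooled respondent share is:
  (450/1450)×47.5 + (250/1450)×44.9 + (300/1450)×46.4 + (450/1450)×55.1 = 49.1828%
Post-stratifying to population shares instead:
  0.2×47.5 + 0.39×44.9 + 0.26×46.4 + 0.15×55.1 = 47.34%
Difference = 47.34 − 49.1828 = -1.8428 pp.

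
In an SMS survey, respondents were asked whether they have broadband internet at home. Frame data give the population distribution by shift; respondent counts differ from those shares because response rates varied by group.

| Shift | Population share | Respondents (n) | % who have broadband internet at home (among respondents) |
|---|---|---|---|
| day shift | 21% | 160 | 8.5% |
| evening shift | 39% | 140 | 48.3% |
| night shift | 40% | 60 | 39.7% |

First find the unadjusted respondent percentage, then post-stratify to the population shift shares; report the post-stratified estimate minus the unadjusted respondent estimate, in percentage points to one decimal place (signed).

Unadjusted (pooled respondent) estimate weights by respondent counts:
  (160/360)×8.5 + (140/360)×48.3 + (60/360)×39.7 = 29.1778%
Reweighting by population shift shares:
  0.21×8.5 + 0.39×48.3 + 0.4×39.7 = 36.502%
Difference = 36.502 − 29.1778 = 7.3242 pp.

+7.3 percentage points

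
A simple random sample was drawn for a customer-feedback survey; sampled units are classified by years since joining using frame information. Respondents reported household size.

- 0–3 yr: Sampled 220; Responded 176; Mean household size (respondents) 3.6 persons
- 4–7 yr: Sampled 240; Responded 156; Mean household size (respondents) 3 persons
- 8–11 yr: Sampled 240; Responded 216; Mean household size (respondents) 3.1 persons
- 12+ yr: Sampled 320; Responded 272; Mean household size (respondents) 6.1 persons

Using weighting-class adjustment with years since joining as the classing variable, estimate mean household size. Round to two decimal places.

4.13

Class response rates: 0–3 yr 176/220 = 80%, 4–7 yr 156/240 = 65%, 8–11 yr 216/240 = 90%, 12+ yr 272/320 = 85%.
Weighting each respondent by the inverse class response rate inflates each class back to its sampled size, so the class weight is n_sampled:
  0–3 yr: 220 × 3.6 = 792
  4–7 yr: 240 × 3 = 720
  8–11 yr: 240 × 3.1 = 744
  12+ yr: 320 × 6.1 = 1952
Adjusted estimate = 4208 / 1,020 = 4.12549 → 4.13.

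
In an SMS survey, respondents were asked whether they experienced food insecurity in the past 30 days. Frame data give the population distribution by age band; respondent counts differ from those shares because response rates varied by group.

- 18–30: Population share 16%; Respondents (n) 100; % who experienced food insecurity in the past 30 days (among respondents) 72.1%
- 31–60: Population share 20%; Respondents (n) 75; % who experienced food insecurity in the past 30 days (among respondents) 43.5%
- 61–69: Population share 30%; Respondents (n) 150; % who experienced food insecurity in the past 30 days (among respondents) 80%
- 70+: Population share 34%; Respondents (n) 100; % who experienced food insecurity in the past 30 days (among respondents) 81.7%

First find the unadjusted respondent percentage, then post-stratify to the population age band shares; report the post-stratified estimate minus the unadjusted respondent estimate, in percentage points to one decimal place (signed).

-0.1 percentage points

Without adjustment, the pooled respondent share is:
  (100/425)×72.1 + (75/425)×43.5 + (150/425)×80 + (100/425)×81.7 = 72.1%
Reweighting by population age band shares:
  0.16×72.1 + 0.2×43.5 + 0.3×80 + 0.34×81.7 = 72.014%
Difference = 72.014 − 72.1 = -0.086 pp.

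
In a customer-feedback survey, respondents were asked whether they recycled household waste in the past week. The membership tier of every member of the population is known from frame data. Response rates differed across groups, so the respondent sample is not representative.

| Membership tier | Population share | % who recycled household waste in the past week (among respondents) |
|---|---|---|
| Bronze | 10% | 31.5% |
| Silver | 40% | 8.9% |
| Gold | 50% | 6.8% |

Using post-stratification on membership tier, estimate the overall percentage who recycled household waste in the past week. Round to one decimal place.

Each cell contributes population-share × respondent value:
  Bronze: 0.1 × 31.5 = 3.15
  Silver: 0.4 × 8.9 = 3.56
  Gold: 0.5 × 6.8 = 3.4
Post-stratified estimate = 10.11 → 10.1%.

10.1%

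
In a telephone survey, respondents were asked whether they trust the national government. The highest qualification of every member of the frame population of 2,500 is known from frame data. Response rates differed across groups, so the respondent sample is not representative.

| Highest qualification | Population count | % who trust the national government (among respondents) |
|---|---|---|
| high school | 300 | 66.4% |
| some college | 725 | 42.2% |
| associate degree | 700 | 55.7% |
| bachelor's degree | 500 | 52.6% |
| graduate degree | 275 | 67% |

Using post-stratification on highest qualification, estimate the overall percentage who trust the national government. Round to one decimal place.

53.7%

Post-stratification weights by population share, not respondent share:
  high school: (300/2,500) × 66.4 = 7.968
  some college: (725/2,500) × 42.2 = 12.238
  associate degree: (700/2,500) × 55.7 = 15.596
  bachelor's degree: (500/2,500) × 52.6 = 10.52
  graduate degree: (275/2,500) × 67 = 7.37
Post-stratified estimate = 53.692 → 53.7%.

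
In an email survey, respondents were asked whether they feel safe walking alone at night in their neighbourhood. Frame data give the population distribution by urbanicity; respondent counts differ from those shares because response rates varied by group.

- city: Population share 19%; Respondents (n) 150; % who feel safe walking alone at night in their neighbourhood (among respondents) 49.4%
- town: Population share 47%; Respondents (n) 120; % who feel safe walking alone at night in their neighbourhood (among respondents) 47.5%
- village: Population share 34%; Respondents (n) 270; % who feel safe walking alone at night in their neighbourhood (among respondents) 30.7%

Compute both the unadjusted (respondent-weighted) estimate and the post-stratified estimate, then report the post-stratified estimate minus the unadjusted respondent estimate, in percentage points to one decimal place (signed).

+2.5 percentage points

Naive respondent-only estimate (weights = respondent counts):
  (150/540)×49.4 + (120/540)×47.5 + (270/540)×30.7 = 39.6278%
Reweighting by population urbanicity shares:
  0.19×49.4 + 0.47×47.5 + 0.34×30.7 = 42.149%
Difference = 42.149 − 39.6278 = 2.5212 pp.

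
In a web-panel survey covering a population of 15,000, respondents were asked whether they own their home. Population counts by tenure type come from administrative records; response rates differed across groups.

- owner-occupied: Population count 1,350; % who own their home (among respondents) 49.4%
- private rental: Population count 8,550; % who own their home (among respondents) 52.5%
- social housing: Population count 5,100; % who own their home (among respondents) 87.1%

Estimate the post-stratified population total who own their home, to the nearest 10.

9,600

Each cell contributes its population count × the respondent rate:
  owner-occupied: 1,350 × 49.4% = 666.9
  private rental: 8,550 × 52.5% = 4488.75
  social housing: 5,100 × 87.1% = 4442.1
Estimated total = 9597.75 → 9,600.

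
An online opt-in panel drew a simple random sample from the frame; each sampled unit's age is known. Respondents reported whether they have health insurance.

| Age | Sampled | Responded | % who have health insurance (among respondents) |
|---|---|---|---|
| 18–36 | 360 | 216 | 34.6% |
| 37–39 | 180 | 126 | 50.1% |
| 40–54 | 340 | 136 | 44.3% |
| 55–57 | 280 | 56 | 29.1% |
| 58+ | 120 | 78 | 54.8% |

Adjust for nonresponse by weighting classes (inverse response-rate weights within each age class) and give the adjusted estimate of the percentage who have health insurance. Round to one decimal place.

40.0%

Response rates by class: 18–36 216/360 = 60%, 37–39 126/180 = 70%, 40–54 136/340 = 40%, 55–57 56/280 = 20%, 58+ 78/120 = 65%.
Weighting each respondent by the inverse class response rate inflates each class back to its sampled size, so the class weight is n_sampled:
  18–36: 360 × 34.6 = 12,456
  37–39: 180 × 50.1 = 9018
  40–54: 340 × 44.3 = 15062
  55–57: 280 × 29.1 = 8148
  58+: 120 × 54.8 = 6576
Adjusted estimate = 51,260 / 1,280 = 40.0469 → 40.0%.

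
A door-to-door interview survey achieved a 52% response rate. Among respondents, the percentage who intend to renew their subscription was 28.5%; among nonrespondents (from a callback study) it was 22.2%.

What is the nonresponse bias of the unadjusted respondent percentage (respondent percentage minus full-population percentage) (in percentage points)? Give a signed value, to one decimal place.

Nonresponse fraction = 1 − 0.52 = 0.48.
Bias = (nonresponse fraction) × (respondent percentage − nonrespondent percentage)
     = 0.48 × (28.5 − 22.2) = 0.48 × 6.3 = 3.024.

+3.0 percentage points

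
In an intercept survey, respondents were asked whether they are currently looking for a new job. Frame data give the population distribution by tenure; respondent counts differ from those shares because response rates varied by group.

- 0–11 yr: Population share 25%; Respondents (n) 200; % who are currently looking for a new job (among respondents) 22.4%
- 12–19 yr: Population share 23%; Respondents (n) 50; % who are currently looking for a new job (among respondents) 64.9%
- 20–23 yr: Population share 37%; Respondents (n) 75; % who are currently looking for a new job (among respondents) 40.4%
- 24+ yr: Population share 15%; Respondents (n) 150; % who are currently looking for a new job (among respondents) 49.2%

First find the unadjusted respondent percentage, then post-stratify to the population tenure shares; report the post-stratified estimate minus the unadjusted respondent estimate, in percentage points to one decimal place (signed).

+4.7 percentage points

Without adjustment, the pooled respondent share is:
  (200/475)×22.4 + (50/475)×64.9 + (75/475)×40.4 + (150/475)×49.2 = 38.1789%
Post-stratified estimate weights by population shares:
  0.25×22.4 + 0.23×64.9 + 0.37×40.4 + 0.15×49.2 = 42.855%
Difference = 42.855 − 38.1789 = 4.6761 pp.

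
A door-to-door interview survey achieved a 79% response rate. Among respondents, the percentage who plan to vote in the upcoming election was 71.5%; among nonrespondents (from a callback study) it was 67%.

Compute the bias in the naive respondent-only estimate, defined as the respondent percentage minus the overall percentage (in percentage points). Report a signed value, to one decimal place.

+0.9 percentage points

Nonresponse fraction = 1 − 0.79 = 0.21.
Bias = (nonresponse fraction) × (respondent percentage − nonrespondent percentage)
     = 0.21 × (71.5 − 67) = 0.21 × 4.5 = 0.945.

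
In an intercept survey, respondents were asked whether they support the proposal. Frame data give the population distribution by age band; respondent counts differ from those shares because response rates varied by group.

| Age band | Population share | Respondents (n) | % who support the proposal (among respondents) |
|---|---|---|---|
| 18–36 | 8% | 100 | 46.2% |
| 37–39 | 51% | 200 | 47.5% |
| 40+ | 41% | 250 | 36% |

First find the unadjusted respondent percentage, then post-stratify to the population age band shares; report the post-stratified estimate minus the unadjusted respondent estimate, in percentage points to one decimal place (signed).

Without adjustment, the pooled respondent share is:
  (100/550)×46.2 + (200/550)×47.5 + (250/550)×36 = 42.0364%
Reweighting by population age band shares:
  0.08×46.2 + 0.51×47.5 + 0.41×36 = 42.681%
Difference = 42.681 − 42.0364 = 0.6446 pp.

+0.6 percentage points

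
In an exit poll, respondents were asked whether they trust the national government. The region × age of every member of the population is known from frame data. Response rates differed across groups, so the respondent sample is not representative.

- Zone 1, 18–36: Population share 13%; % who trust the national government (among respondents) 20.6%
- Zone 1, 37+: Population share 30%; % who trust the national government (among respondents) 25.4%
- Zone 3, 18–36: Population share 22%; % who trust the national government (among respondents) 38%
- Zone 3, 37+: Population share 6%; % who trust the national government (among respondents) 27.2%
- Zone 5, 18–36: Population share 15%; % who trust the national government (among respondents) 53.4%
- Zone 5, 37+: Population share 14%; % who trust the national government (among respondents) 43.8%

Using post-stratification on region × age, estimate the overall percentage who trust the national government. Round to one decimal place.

34.4%

Weight each group's respondent value by its population share:
  Zone 1, 18–36: 0.13 × 20.6 = 2.678
  Zone 1, 37+: 0.3 × 25.4 = 7.62
  Zone 3, 18–36: 0.22 × 38 = 8.36
  Zone 3, 37+: 0.06 × 27.2 = 1.632
  Zone 5, 18–36: 0.15 × 53.4 = 8.01
  Zone 5, 37+: 0.14 × 43.8 = 6.132
Post-stratified estimate = 34.432 → 34.4%.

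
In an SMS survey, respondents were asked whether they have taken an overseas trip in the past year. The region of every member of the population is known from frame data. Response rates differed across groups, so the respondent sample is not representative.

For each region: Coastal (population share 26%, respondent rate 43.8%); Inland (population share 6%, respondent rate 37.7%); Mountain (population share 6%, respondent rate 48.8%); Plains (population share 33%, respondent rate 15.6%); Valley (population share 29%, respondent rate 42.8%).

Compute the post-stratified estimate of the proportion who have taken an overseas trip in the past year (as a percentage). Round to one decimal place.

34.1%

Weight each group's respondent value by its population share:
  Coastal: 0.26 × 43.8 = 11.388
  Inland: 0.06 × 37.7 = 2.262
  Mountain: 0.06 × 48.8 = 2.928
  Plains: 0.33 × 15.6 = 5.148
  Valley: 0.29 × 42.8 = 12.412
Post-stratified estimate = 34.138 → 34.1%.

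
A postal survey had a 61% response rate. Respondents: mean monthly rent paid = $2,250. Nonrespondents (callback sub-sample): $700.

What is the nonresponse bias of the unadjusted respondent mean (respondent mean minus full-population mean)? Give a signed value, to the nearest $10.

+$600

Nonresponse fraction = 1 − 0.61 = 0.39.
Bias = (nonresponse fraction) × (respondent mean − nonrespondent mean)
     = 0.39 × (2250 − 700) = 0.39 × 1550 = 604.5.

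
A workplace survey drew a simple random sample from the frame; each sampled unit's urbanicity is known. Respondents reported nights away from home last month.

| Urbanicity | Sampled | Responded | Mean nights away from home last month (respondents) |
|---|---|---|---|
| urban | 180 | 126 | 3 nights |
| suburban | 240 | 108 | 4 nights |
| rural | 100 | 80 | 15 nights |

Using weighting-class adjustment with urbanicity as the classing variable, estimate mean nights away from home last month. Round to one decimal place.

Response rates by class: urban 126/180 = 70%, suburban 108/240 = 45%, rural 80/100 = 80%.
With weight = n_sampled/n_responded per class, the weighted class total is n_sampled:
  urban: 180 × 3 = 540
  suburban: 240 × 4 = 960
  rural: 100 × 15 = 1500
Adjusted estimate = 3000 / 520 = 5.76923 → 5.8.

5.8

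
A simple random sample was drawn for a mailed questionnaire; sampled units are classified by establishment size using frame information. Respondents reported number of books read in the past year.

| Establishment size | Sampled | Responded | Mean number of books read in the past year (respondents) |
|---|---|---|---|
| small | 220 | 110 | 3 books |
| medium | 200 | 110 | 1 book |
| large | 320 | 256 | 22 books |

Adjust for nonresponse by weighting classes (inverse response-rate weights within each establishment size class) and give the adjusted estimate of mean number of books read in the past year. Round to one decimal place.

Response rates by class: small 110/220 = 50%, medium 110/200 = 55%, large 256/320 = 80%.
With weight = n_sampled/n_responded per class, the weighted class total is n_sampled:
  small: 220 × 3 = 660
  medium: 200 × 1 = 200
  large: 320 × 22 = 7040
Adjusted estimate = 7900 / 740 = 10.6757 → 10.7.

10.7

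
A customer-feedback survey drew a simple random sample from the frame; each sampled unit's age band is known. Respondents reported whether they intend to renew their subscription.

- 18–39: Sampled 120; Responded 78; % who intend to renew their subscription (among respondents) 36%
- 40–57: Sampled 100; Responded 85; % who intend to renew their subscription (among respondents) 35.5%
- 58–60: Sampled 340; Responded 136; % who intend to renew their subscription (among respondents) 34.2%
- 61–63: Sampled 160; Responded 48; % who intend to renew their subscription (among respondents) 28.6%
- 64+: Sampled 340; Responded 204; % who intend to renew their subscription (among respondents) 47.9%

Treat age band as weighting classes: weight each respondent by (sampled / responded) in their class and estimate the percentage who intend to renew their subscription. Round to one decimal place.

Class response rates: 18–39 78/120 = 65%, 40–57 85/100 = 85%, 58–60 136/340 = 40%, 61–63 48/160 = 30%, 64+ 204/340 = 60%.
Each respondent's weight = sampled/responded in their class; summing within a class gives n_sampled, so:
  18–39: 120 × 36 = 4320
  40–57: 100 × 35.5 = 3550
  58–60: 340 × 34.2 = 11628
  61–63: 160 × 28.6 = 4576
  64+: 340 × 47.9 = 16,286
Adjusted estimate = 40,360 / 1,060 = 38.0755 → 38.1%.

38.1%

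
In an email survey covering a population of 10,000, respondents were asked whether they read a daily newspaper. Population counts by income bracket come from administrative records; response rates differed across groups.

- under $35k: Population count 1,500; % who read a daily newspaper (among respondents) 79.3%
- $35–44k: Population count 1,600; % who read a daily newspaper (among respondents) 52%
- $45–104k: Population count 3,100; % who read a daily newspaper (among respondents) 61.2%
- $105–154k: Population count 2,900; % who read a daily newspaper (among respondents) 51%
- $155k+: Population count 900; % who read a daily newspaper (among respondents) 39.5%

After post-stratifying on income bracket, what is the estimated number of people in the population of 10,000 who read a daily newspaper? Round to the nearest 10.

Each cell contributes its population count × the respondent rate:
  under $35k: 1,500 × 79.3% = 1189.5
  $35–44k: 1,600 × 52% = 832
  $45–104k: 3,100 × 61.2% = 1897.2
  $105–154k: 2,900 × 51% = 1479
  $155k+: 900 × 39.5% = 355.5
Estimated total = 5753.2 → 5,750.

5,750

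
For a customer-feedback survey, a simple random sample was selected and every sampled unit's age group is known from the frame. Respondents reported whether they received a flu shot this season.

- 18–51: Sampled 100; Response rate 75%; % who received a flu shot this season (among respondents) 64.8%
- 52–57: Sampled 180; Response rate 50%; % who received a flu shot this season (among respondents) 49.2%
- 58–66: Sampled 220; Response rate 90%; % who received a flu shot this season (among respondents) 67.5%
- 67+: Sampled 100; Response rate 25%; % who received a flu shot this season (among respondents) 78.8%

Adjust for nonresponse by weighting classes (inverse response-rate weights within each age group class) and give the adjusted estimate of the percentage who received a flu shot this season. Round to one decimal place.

63.4%

Inverse-response-rate weighting restores each class to its sampled count, so class totals weight by n_sampled:
  18–51: 100 × 64.8 = 6480
  52–57: 180 × 49.2 = 8856
  58–66: 220 × 67.5 = 14,850
  67+: 100 × 78.8 = 7880
Adjusted estimate = 38,066 / 600 = 63.4433 → 63.4%.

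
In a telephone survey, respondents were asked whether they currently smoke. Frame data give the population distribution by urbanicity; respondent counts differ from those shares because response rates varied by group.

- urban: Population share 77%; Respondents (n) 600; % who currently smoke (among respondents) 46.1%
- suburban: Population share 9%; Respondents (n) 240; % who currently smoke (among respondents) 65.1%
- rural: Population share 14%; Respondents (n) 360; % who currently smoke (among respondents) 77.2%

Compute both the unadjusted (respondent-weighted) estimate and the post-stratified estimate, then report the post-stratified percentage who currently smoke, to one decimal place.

Without adjustment, the pooled respondent share is:
  (600/1200)×46.1 + (240/1200)×65.1 + (360/1200)×77.2 = 59.23%
Reweighting by population urbanicity shares:
  0.77×46.1 + 0.09×65.1 + 0.14×77.2 = 52.164%

52.2%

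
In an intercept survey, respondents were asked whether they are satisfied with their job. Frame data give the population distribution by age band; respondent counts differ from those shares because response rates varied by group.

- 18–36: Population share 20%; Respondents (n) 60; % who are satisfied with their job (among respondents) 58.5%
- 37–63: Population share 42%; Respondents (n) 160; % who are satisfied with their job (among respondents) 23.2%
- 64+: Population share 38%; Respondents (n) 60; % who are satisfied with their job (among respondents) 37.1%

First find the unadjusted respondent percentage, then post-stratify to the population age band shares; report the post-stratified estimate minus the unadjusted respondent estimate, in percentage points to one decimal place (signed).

Naive respondent-only estimate (weights = respondent counts):
  (60/280)×58.5 + (160/280)×23.2 + (60/280)×37.1 = 33.7429%
Reweighting by population age band shares:
  0.2×58.5 + 0.42×23.2 + 0.38×37.1 = 35.542%
Difference = 35.542 − 33.7429 = 1.7991 pp.

+1.8 percentage points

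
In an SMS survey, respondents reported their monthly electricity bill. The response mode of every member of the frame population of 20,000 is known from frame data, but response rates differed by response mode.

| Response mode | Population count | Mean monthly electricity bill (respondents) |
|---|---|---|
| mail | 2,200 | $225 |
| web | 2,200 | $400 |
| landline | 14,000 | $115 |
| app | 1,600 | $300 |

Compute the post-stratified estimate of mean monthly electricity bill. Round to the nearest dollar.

Each cell contributes population-share × respondent value:
  mail: (2,200/20,000) × 225 = 24.75
  web: (2,200/20,000) × 400 = 44
  landline: (14,000/20,000) × 115 = 80.5
  app: (1,600/20,000) × 300 = 24
Post-stratified estimate = 173.25 → $173.

$173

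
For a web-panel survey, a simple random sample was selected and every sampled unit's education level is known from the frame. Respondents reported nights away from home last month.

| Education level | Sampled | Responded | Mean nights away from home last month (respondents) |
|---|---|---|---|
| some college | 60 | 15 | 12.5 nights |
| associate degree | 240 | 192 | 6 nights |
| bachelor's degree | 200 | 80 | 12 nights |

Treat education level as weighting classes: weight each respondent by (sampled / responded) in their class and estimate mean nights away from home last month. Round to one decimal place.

9.2

Class response rates: some college 15/60 = 25%, associate degree 192/240 = 80%, bachelor's degree 80/200 = 40%.
Weighting each respondent by the inverse class response rate inflates each class back to its sampled size, so the class weight is n_sampled:
  some college: 60 × 12.5 = 750
  associate degree: 240 × 6 = 1440
  bachelor's degree: 200 × 12 = 2400
Adjusted estimate = 4590 / 500 = 9.18 → 9.2.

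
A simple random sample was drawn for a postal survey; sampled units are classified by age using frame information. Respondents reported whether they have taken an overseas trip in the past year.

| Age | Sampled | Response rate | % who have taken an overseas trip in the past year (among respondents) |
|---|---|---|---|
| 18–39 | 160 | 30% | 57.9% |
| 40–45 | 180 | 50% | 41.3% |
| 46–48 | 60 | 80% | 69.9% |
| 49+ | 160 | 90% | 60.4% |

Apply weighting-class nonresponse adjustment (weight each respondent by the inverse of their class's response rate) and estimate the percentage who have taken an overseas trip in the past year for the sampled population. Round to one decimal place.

Weighting each respondent by the inverse class response rate inflates each class back to its sampled size, so the class weight is n_sampled:
  18–39: 160 × 57.9 = 9264
  40–45: 180 × 41.3 = 7434
  46–48: 60 × 69.9 = 4194
  49+: 160 × 60.4 = 9664
Adjusted estimate = 30,556 / 560 = 54.5643 → 54.6%.

54.6%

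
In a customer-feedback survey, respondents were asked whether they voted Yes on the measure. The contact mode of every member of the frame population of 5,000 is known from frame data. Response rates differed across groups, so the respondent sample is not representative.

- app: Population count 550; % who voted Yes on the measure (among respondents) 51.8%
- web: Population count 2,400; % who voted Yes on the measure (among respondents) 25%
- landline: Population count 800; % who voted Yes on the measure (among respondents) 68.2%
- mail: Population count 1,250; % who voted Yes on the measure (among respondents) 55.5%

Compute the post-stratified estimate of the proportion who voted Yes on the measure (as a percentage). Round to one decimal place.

Reweight to the known contact mode distribution:
  app: (550/5,000) × 51.8 = 5.698
  web: (2,400/5,000) × 25 = 12
  landline: (800/5,000) × 68.2 = 10.912
  mail: (1,250/5,000) × 55.5 = 13.875
Post-stratified estimate = 42.485 → 42.5%.

42.5%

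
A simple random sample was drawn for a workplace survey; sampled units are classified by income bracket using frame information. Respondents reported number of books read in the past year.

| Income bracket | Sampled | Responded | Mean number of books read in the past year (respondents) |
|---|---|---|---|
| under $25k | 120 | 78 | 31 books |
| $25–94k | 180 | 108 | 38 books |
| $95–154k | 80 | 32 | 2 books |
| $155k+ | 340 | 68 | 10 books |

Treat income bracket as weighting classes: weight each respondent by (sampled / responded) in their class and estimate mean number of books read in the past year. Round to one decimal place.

19.6

Class response rates: under $25k 78/120 = 65%, $25–94k 108/180 = 60%, $95–154k 32/80 = 40%, $155k+ 68/340 = 20%.
Inverse-response-rate weighting restores each class to its sampled count, so class totals weight by n_sampled:
  under $25k: 120 × 31 = 3720
  $25–94k: 180 × 38 = 6840
  $95–154k: 80 × 2 = 160
  $155k+: 340 × 10 = 3400
Adjusted estimate = 14,120 / 720 = 19.6111 → 19.6.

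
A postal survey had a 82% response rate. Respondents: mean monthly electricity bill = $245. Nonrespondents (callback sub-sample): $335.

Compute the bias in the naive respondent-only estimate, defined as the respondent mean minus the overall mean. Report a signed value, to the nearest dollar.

-$16

Nonresponse fraction = 1 − 0.82 = 0.18.
Bias = (nonresponse fraction) × (respondent mean − nonrespondent mean)
     = 0.18 × (245 − 335) = 0.18 × -90 = -16.2.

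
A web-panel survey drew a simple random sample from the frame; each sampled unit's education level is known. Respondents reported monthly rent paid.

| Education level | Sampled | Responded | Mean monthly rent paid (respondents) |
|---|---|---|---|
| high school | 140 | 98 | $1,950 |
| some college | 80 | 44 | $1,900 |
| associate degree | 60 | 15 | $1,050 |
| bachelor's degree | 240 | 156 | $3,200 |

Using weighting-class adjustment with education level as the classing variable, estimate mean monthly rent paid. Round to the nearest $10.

Class response rates: high school 98/140 = 70%, some college 44/80 = 55%, associate degree 15/60 = 25%, bachelor's degree 156/240 = 65%.
Each respondent's weight = sampled/responded in their class; summing within a class gives n_sampled, so:
  high school: 140 × 1950 = 273,000
  some college: 80 × 1900 = 152,000
  associate degree: 60 × 1050 = 63,000
  bachelor's degree: 240 × 3200 = 768,000
Adjusted estimate = 1,256,000 / 520 = 2415.38 → $2,420.

$2,420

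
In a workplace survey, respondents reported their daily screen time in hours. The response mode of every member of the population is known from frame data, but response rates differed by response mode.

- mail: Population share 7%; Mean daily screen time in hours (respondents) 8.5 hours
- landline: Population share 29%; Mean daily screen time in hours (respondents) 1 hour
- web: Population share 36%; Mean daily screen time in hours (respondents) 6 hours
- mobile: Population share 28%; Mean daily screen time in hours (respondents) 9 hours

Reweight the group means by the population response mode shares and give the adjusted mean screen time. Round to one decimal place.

5.6

Weight each group's respondent value by its population share:
  mail: 0.07 × 8.5 = 0.595
  landline: 0.29 × 1 = 0.29
  web: 0.36 × 6 = 2.16
  mobile: 0.28 × 9 = 2.52
Post-stratified estimate = 5.565 → 5.6.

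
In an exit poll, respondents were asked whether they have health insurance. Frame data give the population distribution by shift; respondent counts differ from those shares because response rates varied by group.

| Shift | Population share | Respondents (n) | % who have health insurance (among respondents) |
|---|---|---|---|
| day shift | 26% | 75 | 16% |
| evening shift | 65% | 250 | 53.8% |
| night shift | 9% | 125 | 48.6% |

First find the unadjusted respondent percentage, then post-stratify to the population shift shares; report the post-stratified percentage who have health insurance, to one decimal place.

Without adjustment, the pooled respondent share is:
  (75/450)×16 + (250/450)×53.8 + (125/450)×48.6 = 46.0556%
Reweighting by population shift shares:
  0.26×16 + 0.65×53.8 + 0.09×48.6 = 43.504%

43.5%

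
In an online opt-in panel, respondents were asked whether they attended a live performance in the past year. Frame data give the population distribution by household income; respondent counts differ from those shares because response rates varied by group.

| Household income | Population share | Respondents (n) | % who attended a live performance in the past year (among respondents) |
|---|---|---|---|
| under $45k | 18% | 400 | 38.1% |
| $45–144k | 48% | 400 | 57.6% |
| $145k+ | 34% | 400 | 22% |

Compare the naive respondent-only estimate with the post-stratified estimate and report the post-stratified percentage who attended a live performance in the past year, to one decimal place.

Naive respondent-only estimate (weights = respondent counts):
  (400/1200)×38.1 + (400/1200)×57.6 + (400/1200)×22 = 39.2333%
Post-stratifying to population shares instead:
  0.18×38.1 + 0.48×57.6 + 0.34×22 = 41.986%

42.0%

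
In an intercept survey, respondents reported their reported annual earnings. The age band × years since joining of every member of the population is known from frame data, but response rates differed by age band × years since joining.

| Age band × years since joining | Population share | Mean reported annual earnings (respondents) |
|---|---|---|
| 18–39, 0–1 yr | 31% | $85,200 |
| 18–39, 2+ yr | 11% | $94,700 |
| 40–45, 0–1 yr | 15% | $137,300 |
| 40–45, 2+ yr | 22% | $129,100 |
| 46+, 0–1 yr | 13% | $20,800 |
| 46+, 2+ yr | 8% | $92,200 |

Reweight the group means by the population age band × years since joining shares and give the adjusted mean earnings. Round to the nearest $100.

Reweight to the known age band × years since joining distribution:
  18–39, 0–1 yr: 0.31 × 85,200 = 26,412
  18–39, 2+ yr: 0.11 × 94,700 = 10,417
  40–45, 0–1 yr: 0.15 × 137,300 = 20,595
  40–45, 2+ yr: 0.22 × 129,100 = 28,402
  46+, 0–1 yr: 0.13 × 20,800 = 2704
  46+, 2+ yr: 0.08 × 92,200 = 7376
Post-stratified estimate = 95,906 → $95,900.

$95,900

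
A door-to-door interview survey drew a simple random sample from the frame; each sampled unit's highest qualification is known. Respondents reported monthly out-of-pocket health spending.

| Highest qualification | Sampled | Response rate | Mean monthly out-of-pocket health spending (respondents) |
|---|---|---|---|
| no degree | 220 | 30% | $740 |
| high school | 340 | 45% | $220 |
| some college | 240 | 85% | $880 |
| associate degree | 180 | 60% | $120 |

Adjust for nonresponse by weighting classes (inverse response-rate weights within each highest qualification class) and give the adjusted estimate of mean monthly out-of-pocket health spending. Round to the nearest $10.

With weight = n_sampled/n_responded per class, the weighted class total is n_sampled:
  no degree: 220 × 740 = 162,800
  high school: 340 × 220 = 74,800
  some college: 240 × 880 = 211,200
  associate degree: 180 × 120 = 21,600
Adjusted estimate = 470,400 / 980 = 480 → $480.

$480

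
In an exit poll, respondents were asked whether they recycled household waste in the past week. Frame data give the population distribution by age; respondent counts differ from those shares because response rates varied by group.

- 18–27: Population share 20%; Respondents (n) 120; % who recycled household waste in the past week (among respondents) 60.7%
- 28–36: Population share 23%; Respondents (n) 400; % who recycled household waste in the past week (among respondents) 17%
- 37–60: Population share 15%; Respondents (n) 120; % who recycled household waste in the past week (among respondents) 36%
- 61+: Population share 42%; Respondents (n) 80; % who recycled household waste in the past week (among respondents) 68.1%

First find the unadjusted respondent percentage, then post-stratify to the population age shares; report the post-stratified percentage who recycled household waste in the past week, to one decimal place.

50.1%

Without adjustment, the pooled respondent share is:
  (120/720)×60.7 + (400/720)×17 + (120/720)×36 + (80/720)×68.1 = 33.1278%
Reweighting by population age shares:
  0.2×60.7 + 0.23×17 + 0.15×36 + 0.42×68.1 = 50.052%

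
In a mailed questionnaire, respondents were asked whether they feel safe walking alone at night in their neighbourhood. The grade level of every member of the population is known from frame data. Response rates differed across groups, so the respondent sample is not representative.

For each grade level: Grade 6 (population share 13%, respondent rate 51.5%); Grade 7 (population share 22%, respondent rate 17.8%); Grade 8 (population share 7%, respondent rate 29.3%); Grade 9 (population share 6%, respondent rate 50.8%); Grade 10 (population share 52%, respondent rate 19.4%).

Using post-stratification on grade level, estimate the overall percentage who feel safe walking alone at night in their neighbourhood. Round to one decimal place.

25.8%

Reweight to the known grade level distribution:
  Grade 6: 0.13 × 51.5 = 6.695
  Grade 7: 0.22 × 17.8 = 3.916
  Grade 8: 0.07 × 29.3 = 2.051
  Grade 9: 0.06 × 50.8 = 3.048
  Grade 10: 0.52 × 19.4 = 10.088
Post-stratified estimate = 25.798 → 25.8%.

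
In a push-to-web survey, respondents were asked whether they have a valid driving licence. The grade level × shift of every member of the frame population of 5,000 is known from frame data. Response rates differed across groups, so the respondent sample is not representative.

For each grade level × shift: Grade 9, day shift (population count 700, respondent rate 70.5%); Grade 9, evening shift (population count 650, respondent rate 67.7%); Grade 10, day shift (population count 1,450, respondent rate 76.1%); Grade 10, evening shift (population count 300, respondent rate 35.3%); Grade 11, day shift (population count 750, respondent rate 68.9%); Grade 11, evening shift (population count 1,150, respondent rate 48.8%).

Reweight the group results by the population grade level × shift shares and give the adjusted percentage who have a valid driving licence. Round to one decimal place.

Post-stratification weights by population share, not respondent share:
  Grade 9, day shift: (700/5,000) × 70.5 = 9.87
  Grade 9, evening shift: (650/5,000) × 67.7 = 8.801
  Grade 10, day shift: (1,450/5,000) × 76.1 = 22.069
  Grade 10, evening shift: (300/5,000) × 35.3 = 2.118
  Grade 11, day shift: (750/5,000) × 68.9 = 10.335
  Grade 11, evening shift: (1,150/5,000) × 48.8 = 11.224
Post-stratified estimate = 64.417 → 64.4%.

64.4%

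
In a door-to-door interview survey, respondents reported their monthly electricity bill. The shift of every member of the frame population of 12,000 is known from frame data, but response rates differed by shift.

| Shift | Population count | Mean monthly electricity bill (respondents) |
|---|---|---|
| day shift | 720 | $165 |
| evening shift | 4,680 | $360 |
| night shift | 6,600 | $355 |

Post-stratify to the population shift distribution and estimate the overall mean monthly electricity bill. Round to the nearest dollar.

Weight each group's respondent value by its population share:
  day shift: (720/12,000) × 165 = 9.9
  evening shift: (4,680/12,000) × 360 = 140.4
  night shift: (6,600/12,000) × 355 = 195.25
Post-stratified estimate = 345.55 → $346.

$346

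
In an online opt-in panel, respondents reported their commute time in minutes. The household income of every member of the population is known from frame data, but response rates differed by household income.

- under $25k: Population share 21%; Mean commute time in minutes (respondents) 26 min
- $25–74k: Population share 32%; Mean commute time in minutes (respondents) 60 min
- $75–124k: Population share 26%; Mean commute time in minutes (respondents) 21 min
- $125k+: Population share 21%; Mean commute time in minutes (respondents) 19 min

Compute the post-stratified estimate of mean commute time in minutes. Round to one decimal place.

Post-stratification weights by population share, not respondent share:
  under $25k: 0.21 × 26 = 5.46
  $25–74k: 0.32 × 60 = 19.2
  $75–124k: 0.26 × 21 = 5.46
  $125k+: 0.21 × 19 = 3.99
Post-stratified estimate = 34.11 → 34.1.

34.1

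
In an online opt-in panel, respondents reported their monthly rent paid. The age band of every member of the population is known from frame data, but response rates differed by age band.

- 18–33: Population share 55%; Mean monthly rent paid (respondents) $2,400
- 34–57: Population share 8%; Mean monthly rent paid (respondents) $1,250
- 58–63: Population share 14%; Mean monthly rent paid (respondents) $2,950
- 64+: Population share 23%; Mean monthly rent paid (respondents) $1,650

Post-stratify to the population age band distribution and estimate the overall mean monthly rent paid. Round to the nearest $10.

$2,210

Each cell contributes population-share × respondent value:
  18–33: 0.55 × 2400 = 1320
  34–57: 0.08 × 1250 = 100
  58–63: 0.14 × 2950 = 413
  64+: 0.23 × 1650 = 379.5
Post-stratified estimate = 2212.5 → $2,210.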